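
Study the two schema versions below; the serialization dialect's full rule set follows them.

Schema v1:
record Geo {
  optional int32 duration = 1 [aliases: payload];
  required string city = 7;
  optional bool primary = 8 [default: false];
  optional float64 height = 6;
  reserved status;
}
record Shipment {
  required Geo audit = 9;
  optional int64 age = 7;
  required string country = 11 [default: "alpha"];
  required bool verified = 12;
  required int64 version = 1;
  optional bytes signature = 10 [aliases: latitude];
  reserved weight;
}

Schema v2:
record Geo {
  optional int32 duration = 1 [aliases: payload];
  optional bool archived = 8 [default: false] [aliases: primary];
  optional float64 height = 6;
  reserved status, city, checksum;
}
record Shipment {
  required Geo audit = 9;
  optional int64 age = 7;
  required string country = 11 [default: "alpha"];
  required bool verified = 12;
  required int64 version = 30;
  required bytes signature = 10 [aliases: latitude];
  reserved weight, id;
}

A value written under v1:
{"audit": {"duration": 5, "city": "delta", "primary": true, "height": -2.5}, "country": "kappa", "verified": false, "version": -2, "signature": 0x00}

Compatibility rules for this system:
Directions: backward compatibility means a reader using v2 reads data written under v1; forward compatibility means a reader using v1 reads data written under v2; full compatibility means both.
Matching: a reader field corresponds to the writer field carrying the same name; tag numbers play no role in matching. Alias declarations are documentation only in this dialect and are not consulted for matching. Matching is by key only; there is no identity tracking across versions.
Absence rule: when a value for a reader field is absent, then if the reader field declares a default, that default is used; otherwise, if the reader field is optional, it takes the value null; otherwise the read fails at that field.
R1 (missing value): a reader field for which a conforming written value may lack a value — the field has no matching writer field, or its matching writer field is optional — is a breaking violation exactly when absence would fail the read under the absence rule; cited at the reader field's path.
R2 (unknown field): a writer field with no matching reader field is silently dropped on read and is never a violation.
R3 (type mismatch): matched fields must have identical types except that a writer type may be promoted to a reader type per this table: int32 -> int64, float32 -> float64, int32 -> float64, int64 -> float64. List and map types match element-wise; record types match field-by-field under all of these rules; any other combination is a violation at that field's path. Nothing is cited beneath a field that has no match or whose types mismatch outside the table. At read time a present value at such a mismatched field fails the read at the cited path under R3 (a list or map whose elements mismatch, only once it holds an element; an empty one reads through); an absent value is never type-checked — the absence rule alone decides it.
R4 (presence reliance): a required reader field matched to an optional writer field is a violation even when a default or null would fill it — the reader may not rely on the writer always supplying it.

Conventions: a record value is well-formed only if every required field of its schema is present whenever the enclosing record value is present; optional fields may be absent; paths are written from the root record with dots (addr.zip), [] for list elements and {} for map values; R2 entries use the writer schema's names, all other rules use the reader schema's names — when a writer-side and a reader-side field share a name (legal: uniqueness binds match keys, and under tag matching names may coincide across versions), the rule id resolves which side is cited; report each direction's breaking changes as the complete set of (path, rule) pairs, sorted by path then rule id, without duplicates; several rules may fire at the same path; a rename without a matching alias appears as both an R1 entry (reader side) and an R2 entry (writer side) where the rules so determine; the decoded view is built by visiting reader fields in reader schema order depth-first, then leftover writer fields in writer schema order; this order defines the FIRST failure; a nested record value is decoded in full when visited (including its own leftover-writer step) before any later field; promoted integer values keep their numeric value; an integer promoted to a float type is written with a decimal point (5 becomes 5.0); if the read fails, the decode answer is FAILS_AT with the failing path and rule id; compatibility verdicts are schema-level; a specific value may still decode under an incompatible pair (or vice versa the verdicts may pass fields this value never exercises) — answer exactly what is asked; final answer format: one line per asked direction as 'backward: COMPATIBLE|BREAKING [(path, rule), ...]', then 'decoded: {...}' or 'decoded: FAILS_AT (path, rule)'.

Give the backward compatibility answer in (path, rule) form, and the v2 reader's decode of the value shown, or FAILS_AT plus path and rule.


backward: BREAKING [(signature, R1), (signature, R4)]; decoded: {"audit": {"duration": 5, "archived": false, "height": -2.5}, "age": null, "country": "kappa", "verified": false, "version": -2, "signature": 0x00}

each type pair in Shipment: writer, then reader
backward analysis of Shipment with v2 as reader and v1 as writer:
  audit: Geo -> Geo, writer required; from audit
  age: int64 -> int64, writer optional; from age
  country: string -> string, writer required; from country
  verified: bool -> bool, writer required; from verified
  version: int64 -> int64, writer required; from version
  signature: bytes -> bytes, writer optional; from signature
  audit.duration: int32 -> int32, writer optional; from audit.duration
  audit.archived: no writer-side match
  audit.height: float64 -> float64, writer optional; from audit.height
  writer field audit.city has no reader counterpart
  writer field audit.primary has no reader counterpart
  rule R1 violated at signature
  rule R4 violated at signature
  backward on Shipment therefore BREAKING (2)
decode walk for Shipment under reader schema v2:
  audit.duration := 5
  audit.archived := false (no value, default fills)
  audit.height := -2.5
  writer audit.city: unmatched, discarded
  writer audit.primary: unmatched, discarded
  age := null (not supplied -> null)
  country := "kappa"
  verified := false
  version := -2
  signature := 0x00
  => decoded: {"audit": {"duration": 5, "archived": false, "height": -2.5}, "age": null, "country": "kappa", "verified": false, "version": -2, "signature": 0x00}
ruling out the remaining Shipment differences:
  field version in record Shipment: tag 1 changed to 30 -> fires no rule on Shipment, leaving the asked answer as it is


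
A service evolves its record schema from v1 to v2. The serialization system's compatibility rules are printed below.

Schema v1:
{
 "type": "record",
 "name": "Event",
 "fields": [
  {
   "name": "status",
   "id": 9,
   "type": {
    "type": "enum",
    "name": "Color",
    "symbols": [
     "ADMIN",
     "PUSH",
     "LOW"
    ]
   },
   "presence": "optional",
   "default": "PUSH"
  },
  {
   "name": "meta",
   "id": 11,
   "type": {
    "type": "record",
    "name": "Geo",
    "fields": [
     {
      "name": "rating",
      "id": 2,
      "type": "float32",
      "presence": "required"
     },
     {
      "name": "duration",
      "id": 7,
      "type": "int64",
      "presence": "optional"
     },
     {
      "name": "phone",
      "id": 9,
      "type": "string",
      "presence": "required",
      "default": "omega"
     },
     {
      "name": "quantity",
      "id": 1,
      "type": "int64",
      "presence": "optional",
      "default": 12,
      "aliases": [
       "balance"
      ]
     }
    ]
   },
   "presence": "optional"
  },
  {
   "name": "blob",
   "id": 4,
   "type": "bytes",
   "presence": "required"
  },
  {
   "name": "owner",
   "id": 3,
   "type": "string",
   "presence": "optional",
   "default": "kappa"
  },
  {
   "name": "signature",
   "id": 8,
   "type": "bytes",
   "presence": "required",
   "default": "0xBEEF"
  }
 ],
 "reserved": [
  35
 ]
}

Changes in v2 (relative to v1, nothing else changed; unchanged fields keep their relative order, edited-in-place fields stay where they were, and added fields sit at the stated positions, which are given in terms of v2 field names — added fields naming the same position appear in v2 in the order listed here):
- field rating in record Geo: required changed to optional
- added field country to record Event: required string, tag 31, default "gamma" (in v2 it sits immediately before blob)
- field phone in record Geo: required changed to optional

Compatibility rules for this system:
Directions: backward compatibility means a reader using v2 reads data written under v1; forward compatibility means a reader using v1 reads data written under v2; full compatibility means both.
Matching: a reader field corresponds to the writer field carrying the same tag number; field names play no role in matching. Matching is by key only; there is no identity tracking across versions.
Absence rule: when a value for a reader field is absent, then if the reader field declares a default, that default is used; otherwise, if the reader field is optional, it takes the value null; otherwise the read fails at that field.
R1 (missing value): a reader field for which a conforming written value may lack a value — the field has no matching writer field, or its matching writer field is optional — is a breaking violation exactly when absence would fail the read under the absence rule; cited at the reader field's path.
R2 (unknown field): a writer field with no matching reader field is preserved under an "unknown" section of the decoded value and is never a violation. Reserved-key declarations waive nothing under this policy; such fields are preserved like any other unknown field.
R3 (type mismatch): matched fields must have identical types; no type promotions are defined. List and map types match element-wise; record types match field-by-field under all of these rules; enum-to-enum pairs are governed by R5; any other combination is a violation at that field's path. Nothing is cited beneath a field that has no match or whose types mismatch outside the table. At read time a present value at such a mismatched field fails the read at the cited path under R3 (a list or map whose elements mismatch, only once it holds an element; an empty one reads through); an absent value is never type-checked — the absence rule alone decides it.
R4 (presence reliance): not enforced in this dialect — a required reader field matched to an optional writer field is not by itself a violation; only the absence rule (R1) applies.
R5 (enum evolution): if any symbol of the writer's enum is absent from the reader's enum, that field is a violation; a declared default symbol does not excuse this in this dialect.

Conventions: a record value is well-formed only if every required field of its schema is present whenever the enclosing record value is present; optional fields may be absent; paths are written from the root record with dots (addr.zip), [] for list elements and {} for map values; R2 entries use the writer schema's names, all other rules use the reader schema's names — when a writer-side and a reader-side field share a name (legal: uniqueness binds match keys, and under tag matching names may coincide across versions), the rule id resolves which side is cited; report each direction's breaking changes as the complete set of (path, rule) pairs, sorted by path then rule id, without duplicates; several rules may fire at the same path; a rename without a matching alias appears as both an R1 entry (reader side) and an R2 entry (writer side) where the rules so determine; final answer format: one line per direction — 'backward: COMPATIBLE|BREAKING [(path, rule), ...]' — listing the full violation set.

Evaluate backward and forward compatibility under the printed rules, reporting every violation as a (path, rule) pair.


in Event below, arrows point writer -> reader
backward pass over Event, reader schema v2, writer schema v1:
  status: paired with writer status (Color -> Color; writer optional)
  meta: paired with writer meta (Geo -> Geo; writer optional)
  country: no writer-side match
  blob: paired with writer blob (bytes -> bytes; writer required)
  owner: paired with writer owner (string -> string; writer optional)
  signature: paired with writer signature (bytes -> bytes; writer required)
  meta.rating: paired with writer meta.rating (float32 -> float32; writer required)
  meta.duration: paired with writer meta.duration (int64 -> int64; writer optional)
  meta.phone: paired with writer meta.phone (string -> string; writer required)
  meta.quantity: paired with writer meta.quantity (int64 -> int64; writer optional)
  => backward verdict for Event: COMPATIBLE, no violations
forward pass over Event, reader schema v1, writer schema v2:
  status: paired with writer status (Color -> Color; writer optional)
  meta: paired with writer meta (Geo -> Geo; writer optional)
  blob: paired with writer blob (bytes -> bytes; writer required)
  owner: paired with writer owner (string -> string; writer optional)
  signature: paired with writer signature (bytes -> bytes; writer required)
  writer country: unknown to reader
  meta.rating: paired with writer meta.rating (float32 -> float32; writer optional)
  meta.duration: paired with writer meta.duration (int64 -> int64; writer optional)
  meta.phone: paired with writer meta.phone (string -> string; writer optional)
  meta.quantity: paired with writer meta.quantity (int64 -> int64; writer optional)
  violation R1 at meta.rating
  => forward verdict for Event: BREAKING, 1 violation(s)

backward: COMPATIBLE []; forward: BREAKING [(meta.rating, R1)]


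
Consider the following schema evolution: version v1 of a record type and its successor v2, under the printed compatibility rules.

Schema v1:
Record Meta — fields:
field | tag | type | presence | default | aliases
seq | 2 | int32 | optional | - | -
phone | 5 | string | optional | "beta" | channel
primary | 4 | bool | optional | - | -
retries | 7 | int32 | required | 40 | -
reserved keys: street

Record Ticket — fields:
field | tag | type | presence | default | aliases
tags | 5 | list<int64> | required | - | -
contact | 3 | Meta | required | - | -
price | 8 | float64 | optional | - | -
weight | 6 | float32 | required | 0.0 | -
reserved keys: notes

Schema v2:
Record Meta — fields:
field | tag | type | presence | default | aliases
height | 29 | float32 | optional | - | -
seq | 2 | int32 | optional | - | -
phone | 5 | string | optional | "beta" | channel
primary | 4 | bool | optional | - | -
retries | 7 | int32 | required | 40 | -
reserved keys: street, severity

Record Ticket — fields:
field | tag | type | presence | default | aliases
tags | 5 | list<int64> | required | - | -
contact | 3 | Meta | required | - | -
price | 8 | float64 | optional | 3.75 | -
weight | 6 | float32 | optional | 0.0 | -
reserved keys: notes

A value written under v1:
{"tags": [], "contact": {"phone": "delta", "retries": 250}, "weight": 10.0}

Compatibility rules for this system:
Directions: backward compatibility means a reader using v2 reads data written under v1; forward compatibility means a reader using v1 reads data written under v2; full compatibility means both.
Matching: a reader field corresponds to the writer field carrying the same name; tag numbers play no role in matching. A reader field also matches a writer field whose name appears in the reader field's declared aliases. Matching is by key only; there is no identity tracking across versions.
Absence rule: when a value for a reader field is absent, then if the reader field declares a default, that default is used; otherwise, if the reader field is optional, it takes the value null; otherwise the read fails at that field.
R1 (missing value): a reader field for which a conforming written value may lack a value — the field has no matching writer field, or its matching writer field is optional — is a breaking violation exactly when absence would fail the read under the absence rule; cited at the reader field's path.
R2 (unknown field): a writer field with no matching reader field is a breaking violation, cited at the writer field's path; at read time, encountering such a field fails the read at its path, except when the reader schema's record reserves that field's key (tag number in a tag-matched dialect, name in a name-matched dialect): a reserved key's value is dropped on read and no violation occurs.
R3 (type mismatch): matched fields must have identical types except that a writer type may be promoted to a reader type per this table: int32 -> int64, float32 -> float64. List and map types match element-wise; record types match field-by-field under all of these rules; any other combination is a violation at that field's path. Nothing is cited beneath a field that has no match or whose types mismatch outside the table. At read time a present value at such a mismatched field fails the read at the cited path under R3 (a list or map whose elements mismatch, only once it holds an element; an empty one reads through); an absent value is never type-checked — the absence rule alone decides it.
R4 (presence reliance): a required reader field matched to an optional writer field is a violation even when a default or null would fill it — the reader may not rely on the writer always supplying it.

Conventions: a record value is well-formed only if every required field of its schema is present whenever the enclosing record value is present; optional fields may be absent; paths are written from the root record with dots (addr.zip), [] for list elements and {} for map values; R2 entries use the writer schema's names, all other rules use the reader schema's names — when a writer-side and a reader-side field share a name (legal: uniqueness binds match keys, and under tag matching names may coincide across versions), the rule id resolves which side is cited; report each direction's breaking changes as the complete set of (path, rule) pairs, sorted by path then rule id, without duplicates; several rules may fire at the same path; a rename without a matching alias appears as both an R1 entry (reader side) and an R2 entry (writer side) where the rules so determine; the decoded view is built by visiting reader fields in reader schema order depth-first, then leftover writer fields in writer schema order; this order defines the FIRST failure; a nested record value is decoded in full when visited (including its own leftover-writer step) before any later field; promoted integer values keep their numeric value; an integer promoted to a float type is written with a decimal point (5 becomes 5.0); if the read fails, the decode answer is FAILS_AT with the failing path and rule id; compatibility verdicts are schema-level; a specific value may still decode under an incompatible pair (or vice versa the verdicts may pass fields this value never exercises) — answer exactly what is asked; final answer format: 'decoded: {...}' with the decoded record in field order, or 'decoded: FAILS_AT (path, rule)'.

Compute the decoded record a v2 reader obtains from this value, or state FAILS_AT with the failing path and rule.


in Ticket below, arrows point writer -> reader
decode walk for Ticket under reader schema v2:
  tags := []
  contact.height := null (not supplied -> null)
  contact.seq := null (not supplied -> null)
  contact.phone := "delta"
  contact.primary := null (not supplied -> null)
  contact.retries := 250
  price := 3.75 (no value, default fills)
  weight := 10.0
  => decoded: {"tags": [], "contact": {"height": null, "seq": null, "phone": "delta", "primary": null, "retries": 250}, "price": 3.75, "weight": 10.0}
checking off the Ticket differences that do not matter here:
  field weight in record Ticket: required changed to optional -> schema-level compatibility only; this Ticket value's decode is unchanged

decoded: {"tags": [], "contact": {"height": null, "seq": null, "phone": "delta", "primary": null, "retries": 250}, "price": 3.75, "weight": 10.0}


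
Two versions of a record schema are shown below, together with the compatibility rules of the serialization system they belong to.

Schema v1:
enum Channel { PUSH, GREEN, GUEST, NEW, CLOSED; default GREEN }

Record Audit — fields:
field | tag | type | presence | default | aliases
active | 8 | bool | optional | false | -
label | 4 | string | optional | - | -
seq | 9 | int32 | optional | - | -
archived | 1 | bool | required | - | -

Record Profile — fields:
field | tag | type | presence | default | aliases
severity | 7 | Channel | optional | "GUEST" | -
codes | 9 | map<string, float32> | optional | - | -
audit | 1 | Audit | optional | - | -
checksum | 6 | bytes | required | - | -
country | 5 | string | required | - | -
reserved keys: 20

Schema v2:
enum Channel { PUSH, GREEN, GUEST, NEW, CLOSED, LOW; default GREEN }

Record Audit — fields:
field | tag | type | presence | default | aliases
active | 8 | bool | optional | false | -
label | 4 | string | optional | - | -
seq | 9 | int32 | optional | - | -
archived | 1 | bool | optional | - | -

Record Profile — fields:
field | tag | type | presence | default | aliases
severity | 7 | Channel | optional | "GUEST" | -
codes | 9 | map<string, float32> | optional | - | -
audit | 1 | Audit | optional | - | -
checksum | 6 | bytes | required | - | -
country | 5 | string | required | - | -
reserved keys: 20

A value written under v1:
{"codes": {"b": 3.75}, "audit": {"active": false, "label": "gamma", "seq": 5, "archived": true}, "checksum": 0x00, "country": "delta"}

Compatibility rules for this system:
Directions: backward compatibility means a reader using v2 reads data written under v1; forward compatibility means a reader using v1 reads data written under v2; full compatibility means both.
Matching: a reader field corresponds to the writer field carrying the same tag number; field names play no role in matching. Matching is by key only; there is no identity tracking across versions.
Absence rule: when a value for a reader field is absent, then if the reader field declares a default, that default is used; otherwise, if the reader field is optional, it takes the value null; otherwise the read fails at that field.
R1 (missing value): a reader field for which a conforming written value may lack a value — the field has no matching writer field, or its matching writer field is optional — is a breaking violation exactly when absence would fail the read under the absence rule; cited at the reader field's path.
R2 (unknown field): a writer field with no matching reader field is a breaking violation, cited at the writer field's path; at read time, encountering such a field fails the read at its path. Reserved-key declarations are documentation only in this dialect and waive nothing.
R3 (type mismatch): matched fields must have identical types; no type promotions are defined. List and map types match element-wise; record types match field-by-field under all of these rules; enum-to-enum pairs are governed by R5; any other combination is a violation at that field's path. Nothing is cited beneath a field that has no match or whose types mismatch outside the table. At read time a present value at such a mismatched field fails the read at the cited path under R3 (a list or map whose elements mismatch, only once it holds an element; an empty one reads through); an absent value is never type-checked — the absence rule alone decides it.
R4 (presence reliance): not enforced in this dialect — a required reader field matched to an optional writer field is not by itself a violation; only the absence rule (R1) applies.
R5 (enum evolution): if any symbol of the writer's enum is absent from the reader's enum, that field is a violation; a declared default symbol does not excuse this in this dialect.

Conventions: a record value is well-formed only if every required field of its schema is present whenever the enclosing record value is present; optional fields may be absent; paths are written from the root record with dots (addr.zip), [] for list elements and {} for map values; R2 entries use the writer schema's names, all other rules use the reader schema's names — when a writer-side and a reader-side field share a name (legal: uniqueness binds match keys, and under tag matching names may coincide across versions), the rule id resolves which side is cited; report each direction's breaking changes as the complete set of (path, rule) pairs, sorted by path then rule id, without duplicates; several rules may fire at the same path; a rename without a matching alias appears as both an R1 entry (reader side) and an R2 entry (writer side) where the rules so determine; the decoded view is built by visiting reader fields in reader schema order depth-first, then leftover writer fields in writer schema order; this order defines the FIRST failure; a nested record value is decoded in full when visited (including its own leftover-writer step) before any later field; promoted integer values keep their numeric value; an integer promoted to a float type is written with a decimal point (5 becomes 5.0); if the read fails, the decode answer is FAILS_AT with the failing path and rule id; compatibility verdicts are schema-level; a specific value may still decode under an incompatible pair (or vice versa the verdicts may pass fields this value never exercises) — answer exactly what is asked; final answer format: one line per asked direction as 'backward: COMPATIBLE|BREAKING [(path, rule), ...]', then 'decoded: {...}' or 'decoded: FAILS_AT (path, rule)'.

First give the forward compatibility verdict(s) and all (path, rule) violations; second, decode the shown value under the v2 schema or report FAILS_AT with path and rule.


each type pair in Profile: writer, then reader
forward pass over Profile, reader schema v1, writer schema v2:
  severity: Channel -> Channel, writer optional; from severity
  codes: map<string, float32> -> map<string, float32>, writer optional; from codes
  audit: Audit -> Audit, writer optional; from audit
  checksum: bytes -> bytes, writer required; from checksum
  country: string -> string, writer required; from country
  audit.active: bool -> bool, writer optional; from audit.active
  audit.label: string -> string, writer optional; from audit.label
  audit.seq: int32 -> int32, writer optional; from audit.seq
  audit.archived: bool -> bool, writer optional; from audit.archived
  violation R1 at audit.archived
  violation R5 at severity
  => forward: BREAKING (2)
decode (reader v2):
  severity := "GUEST" (absent -> default)
  codes := {"b": 3.75}
  audit.active := false
  audit.label := "gamma"
  audit.seq := 5
  audit.archived := true
  checksum := 0x00
  country := "delta"
  => decoded: {"severity": "GUEST", "codes": {"b": 3.75}, "audit": {"active": false, "label": "gamma", "seq": 5, "archived": true}, "checksum": 0x00, "country": "delta"}

forward: BREAKING [(audit.archived, R1), (severity, R5)]; decoded: {"severity": "GUEST", "codes": {"b": 3.75}, "audit": {"active": false, "label": "gamma", "seq": 5, "archived": true}, "checksum": 0x00, "country": "delta"}


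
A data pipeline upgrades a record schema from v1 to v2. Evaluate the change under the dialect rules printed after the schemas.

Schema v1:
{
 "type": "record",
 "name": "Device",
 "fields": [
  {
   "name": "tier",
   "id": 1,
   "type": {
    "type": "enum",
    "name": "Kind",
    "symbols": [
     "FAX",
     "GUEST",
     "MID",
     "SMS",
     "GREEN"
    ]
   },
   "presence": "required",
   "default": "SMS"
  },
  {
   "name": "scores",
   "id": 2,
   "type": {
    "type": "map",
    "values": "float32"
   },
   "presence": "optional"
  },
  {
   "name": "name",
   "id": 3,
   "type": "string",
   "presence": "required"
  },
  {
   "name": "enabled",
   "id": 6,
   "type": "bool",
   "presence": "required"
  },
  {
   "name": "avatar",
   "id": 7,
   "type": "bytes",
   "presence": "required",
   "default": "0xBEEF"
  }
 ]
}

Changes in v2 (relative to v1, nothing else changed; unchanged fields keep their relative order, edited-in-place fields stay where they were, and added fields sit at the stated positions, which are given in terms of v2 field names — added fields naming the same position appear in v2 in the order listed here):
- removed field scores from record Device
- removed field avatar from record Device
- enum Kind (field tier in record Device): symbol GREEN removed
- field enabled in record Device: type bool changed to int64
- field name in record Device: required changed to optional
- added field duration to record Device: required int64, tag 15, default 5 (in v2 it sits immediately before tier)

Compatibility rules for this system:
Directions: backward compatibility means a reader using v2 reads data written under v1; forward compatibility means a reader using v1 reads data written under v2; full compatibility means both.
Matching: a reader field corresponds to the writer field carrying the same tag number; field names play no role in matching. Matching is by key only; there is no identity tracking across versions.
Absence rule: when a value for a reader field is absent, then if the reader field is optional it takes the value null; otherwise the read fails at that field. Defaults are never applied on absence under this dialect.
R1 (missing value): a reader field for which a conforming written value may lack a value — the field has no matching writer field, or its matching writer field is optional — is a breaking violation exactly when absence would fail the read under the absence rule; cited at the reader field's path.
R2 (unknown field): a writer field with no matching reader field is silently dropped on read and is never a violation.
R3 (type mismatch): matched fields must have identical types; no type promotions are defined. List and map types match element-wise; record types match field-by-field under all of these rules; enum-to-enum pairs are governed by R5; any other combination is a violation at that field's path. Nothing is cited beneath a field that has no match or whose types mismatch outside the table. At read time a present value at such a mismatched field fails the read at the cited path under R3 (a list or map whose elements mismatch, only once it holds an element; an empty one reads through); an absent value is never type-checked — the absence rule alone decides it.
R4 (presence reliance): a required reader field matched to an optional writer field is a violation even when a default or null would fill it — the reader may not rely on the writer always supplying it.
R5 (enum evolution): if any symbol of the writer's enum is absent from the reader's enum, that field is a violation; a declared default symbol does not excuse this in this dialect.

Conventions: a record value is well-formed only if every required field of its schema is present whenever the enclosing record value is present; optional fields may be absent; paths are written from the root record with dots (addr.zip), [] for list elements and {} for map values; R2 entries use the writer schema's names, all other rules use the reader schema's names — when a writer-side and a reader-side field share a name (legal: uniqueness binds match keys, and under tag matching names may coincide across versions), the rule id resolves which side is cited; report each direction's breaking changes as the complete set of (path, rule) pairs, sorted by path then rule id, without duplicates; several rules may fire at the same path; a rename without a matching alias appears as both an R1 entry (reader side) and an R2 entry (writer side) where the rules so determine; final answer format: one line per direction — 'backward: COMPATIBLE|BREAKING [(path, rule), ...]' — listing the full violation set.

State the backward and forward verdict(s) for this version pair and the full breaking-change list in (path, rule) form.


each type pair in Device: writer, then reader
backward analysis of Device with v2 as reader and v1 as writer:
  duration has no writer counterpart
  tier: Kind -> Kind, writer required; from tier
  name: string -> string, writer required; from name
  enabled: bool -> int64, writer required; from enabled
  scores (writer side), unknown to reader
  avatar (writer side), unknown to reader
  R1 fires at duration
  R3 fires at enabled
  R5 fires at tier
  => 3 violation(s): backward is BREAKING for Device
forward analysis of Device with v1 as reader and v2 as writer:
  tier: Kind -> Kind, writer required; from tier
  scores has no writer counterpart
  name: string -> string, writer optional; from name
  enabled: int64 -> bool, writer required; from enabled
  avatar has no writer counterpart
  duration (writer side), unknown to reader
  R1 fires at avatar
  R3 fires at enabled
  R1 fires at name
  R4 fires at name
  => 4 violation(s): forward is BREAKING for Device

backward: BREAKING [(duration, R1), (enabled, R3), (tier, R5)]; forward: BREAKING [(avatar, R1), (enabled, R3), (name, R1), (name, R4)]


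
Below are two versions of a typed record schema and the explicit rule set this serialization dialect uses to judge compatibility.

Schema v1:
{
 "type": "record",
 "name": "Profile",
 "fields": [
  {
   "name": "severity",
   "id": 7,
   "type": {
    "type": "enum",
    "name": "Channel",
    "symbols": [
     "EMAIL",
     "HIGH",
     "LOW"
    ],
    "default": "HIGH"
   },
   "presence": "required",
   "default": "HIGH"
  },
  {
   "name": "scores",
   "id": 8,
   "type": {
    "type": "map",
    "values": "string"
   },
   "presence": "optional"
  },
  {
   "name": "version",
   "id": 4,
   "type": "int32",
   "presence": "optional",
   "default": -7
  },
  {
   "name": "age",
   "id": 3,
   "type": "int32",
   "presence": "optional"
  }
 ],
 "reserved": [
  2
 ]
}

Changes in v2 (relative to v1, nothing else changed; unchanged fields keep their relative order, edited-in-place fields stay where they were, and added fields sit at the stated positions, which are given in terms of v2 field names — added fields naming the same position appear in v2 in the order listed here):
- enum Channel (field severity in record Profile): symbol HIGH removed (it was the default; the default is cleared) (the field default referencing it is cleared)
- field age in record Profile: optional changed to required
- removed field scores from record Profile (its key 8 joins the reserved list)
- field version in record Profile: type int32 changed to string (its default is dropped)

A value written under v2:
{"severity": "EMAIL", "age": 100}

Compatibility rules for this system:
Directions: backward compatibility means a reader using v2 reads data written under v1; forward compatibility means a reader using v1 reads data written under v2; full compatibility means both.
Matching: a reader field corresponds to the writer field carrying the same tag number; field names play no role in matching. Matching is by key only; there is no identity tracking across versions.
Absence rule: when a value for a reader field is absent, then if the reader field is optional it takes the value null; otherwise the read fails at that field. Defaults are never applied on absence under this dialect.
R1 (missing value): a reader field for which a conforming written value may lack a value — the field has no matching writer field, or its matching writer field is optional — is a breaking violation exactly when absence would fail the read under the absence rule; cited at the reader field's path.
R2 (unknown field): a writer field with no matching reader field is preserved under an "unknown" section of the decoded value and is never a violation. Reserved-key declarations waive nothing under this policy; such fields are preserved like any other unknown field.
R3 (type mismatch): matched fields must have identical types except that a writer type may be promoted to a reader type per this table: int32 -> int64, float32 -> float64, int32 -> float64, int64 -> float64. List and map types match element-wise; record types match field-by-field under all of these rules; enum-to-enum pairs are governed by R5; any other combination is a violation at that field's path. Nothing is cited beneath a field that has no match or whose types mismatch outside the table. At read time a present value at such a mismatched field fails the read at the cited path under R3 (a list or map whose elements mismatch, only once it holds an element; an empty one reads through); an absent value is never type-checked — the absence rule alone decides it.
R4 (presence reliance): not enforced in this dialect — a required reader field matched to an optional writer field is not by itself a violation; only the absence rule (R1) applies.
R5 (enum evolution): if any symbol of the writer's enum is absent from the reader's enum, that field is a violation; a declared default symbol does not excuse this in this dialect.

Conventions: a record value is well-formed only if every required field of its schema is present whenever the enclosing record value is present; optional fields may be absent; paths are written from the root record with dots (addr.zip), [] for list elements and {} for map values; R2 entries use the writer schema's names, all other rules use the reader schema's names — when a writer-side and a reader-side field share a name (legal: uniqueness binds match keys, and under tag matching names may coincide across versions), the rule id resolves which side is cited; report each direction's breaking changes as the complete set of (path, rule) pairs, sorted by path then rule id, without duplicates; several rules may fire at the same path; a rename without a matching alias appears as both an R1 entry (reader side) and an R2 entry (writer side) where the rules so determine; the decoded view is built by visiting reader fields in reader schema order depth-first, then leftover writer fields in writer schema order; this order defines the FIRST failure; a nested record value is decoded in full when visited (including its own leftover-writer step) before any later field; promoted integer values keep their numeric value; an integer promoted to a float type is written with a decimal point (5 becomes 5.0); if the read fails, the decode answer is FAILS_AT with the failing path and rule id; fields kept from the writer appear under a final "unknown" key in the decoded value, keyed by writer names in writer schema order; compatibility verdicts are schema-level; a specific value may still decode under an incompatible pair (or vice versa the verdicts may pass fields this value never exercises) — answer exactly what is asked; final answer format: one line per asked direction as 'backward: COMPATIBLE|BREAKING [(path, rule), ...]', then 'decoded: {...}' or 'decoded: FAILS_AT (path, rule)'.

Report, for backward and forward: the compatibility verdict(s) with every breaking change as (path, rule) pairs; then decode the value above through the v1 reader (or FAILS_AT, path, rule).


backward: BREAKING [(age, R1), (severity, R5), (version, R3)]; forward: BREAKING [(version, R3)]; decoded: {"severity": "EMAIL", "scores": null, "version": null, "age": 100}

each type pair in Profile: writer, then reader
checking backward for Profile: reader v2 against writer v1:
  severity: Channel -> Channel, writer required; from severity
  version: int32 -> string, writer optional; from version
  age: int32 -> int32, writer optional; from age
  writer field scores has no reader counterpart
  breaking: (age, R1)
  breaking: (severity, R5)
  breaking: (version, R3)
  => 3 violation(s): backward is BREAKING for Profile
checking forward for Profile: reader v1 against writer v2:
  severity: Channel -> Channel, writer required; from severity
  scores: no writer match
  version: string -> int32, writer optional; from version
  age: int32 -> int32, writer required; from age
  breaking: (version, R3)
  => 1 violation(s): forward is BREAKING for Profile
decode (reader v1):
  severity := "EMAIL"
  scores := null (absent, optional -> null)
  version := null (absent, optional -> null)
  age := 100
  => decoded: {"severity": "EMAIL", "scores": null, "version": null, "age": 100}


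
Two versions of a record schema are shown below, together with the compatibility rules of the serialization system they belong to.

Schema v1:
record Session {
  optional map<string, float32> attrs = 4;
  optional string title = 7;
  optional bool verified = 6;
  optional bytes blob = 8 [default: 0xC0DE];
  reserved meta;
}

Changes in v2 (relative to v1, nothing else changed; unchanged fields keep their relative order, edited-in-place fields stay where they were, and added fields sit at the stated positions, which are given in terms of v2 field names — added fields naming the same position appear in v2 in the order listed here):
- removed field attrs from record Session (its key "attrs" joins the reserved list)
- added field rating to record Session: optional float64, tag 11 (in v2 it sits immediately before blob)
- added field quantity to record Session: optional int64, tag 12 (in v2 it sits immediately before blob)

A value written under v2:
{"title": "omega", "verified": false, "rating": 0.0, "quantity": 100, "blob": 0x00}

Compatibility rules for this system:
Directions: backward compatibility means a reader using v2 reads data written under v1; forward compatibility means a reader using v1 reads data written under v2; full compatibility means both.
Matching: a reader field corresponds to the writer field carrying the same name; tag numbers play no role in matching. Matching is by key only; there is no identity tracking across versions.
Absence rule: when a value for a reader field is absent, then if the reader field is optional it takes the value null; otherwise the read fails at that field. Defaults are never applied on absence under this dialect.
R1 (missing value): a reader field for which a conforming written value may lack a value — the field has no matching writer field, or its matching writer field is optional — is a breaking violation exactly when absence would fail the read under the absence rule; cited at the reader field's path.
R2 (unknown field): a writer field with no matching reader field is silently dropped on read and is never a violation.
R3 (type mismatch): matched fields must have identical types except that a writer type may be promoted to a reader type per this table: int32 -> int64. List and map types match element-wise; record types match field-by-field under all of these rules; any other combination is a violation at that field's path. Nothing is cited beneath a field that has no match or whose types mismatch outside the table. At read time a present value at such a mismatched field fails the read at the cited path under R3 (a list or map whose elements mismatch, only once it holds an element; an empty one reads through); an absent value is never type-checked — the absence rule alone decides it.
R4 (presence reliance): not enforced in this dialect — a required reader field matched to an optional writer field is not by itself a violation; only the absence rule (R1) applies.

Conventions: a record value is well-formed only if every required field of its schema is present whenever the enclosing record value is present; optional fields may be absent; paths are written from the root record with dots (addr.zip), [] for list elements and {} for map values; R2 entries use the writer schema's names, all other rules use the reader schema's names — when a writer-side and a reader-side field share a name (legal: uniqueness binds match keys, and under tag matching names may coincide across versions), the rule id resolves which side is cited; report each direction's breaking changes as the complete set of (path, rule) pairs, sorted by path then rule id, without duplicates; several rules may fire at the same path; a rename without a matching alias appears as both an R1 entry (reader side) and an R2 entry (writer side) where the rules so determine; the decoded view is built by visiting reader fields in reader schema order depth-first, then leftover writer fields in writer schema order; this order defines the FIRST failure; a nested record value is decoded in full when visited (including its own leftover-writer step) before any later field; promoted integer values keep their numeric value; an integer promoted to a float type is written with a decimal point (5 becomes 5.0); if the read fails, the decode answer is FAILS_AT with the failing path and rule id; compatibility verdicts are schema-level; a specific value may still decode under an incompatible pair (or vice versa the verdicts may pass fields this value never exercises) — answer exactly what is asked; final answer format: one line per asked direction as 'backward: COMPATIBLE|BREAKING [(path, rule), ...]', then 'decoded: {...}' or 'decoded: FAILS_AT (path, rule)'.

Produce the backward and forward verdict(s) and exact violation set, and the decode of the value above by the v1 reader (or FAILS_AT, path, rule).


the writer's type comes first in each Session pair
backward pass over Session, reader schema v2, writer schema v1:
  title <- title (string -> string, writer optional)
  verified <- verified (bool -> bool, writer optional)
  rating: no writer match
  quantity: no writer match
  blob <- blob (bytes -> bytes, writer optional)
  writer attrs: unknown to reader
  => backward verdict for Session: COMPATIBLE, no violations
forward pass over Session, reader schema v1, writer schema v2:
  attrs: no writer match
  title <- title (string -> string, writer optional)
  verified <- verified (bool -> bool, writer optional)
  blob <- blob (bytes -> bytes, writer optional)
  writer rating: unknown to reader
  writer quantity: unknown to reader
  => forward verdict for Session: COMPATIBLE, no violations
decode (reader v1):
  attrs := null (missing; optional => null)
  title := "omega"
  verified := false
  blob := 0x00
  writer rating: no reader field; dropped
  writer quantity: no reader field; dropped
  => decoded: {"attrs": null, "title": "omega", "verified": false, "blob": 0x00}

backward: COMPATIBLE []; forward: COMPATIBLE []; decoded: {"attrs": null, "title": "omega", "verified": false, "blob": 0x00}
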